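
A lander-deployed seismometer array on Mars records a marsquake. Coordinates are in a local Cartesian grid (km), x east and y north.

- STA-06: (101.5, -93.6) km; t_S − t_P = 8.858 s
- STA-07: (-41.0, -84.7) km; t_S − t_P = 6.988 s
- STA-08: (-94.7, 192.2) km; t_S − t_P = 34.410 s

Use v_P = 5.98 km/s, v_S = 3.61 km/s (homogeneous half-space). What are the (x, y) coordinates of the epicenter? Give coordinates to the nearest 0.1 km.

Distance from S−P lag: d = Δt · v_P v_S / (v_P − v_S) = Δt · (5.98·3.61)/(5.98−3.61) ≈ 9.1088·Δt.
So d_STA-06 = 80.69, d_STA-07 = 63.65, d_STA-08 = 313.43 km.
Circle about each station: (x − 101.5)² + (y + 93.6)² = 80.69²; (x + 41.0)² + (y + 84.7)² = 63.65²; (x + 94.7)² + (y − 192.2)² = 313.43².
Subtracting the STA-06 equation from the STA-07 and STA-08 equations removes the quadratic terms:
-285.0 x + 17.8 y = -7748.57
-392.4 x + 571.6 y = -64881.77
Solving the 2×2 system: x ≈ 21.0, y ≈ -99.1 km.

(21.0, -99.1)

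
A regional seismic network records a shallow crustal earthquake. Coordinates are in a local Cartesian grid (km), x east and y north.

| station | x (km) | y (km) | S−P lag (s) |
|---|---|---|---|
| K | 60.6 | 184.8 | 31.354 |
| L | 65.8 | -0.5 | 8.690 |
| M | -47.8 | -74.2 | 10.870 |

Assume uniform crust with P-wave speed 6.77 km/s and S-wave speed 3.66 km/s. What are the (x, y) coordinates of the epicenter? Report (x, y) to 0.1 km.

Distance from S−P lag: d = Δt · v_P v_S / (v_P − v_S) = Δt · (6.77·3.66)/(6.77−3.66) ≈ 7.9673·Δt.
So d_K = 249.81, d_L = 69.24, d_M = 86.60 km.
Circle about each station: (x − 60.6)² + (y − 184.8)² = 249.81²; (x − 65.8)² + (y + 0.5)² = 69.24²; (x + 47.8)² + (y + 74.2)² = 86.60².
Subtracting the K equation from the L and M equations removes the quadratic terms:
10.4 x − 370.6 y = 24117.35
-216.8 x − 518.0 y = 24872.56
Solving the 2×2 system: x ≈ 38.2, y ≈ -64.0 km.

(38.2, -64.0)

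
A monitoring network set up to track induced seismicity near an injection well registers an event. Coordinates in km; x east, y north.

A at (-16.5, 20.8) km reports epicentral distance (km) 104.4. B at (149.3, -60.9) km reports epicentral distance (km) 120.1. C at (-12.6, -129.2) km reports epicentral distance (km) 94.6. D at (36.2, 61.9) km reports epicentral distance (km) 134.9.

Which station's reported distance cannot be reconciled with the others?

C

Solve using three stations at a time. Using A, B, D (subtract circle equations pairwise → linear system) gives (x, y) ≈ (29.7, -72.9).
Distances from that point to each station vs reported:
  A: calculated 104.5 vs reported 104.4 → residual 0.1 km
  B: calculated 120.2 vs reported 120.1 → residual 0.1 km
  C: calculated 70.4 vs reported 94.6 → residual 24.2 km
  D: calculated 135.0 vs reported 134.9 → residual 0.1 km
A, B, D are mutually consistent (residuals ≈ 0); C is off by 24.2 km.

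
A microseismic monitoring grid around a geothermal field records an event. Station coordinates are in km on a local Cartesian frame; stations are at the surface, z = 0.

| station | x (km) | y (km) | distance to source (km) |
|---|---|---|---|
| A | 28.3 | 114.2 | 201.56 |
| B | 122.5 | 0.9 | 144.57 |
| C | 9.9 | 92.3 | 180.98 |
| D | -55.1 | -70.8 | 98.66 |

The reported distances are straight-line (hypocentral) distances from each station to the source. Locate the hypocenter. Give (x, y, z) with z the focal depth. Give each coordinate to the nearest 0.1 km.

Each station gives a sphere (x−x_i)² + (y−y_i)² + z² = d_i² (stations at z=0).
Subtracting the A sphere from B and C: z² cancels, leaving linear equations in x and y:
188.4 x − 226.6 y = 20890.48
-36.8 x − 43.8 y = 2647.44
Solving: x ≈ 18.992, y ≈ -76.401 km (keep extra digits for the depth step; rounded: 19.0, -76.4).
Then from the A sphere: z² = 201.56² − (x − 28.3)² − (y − 114.2)² with x = 18.992, y = -76.401, so z ≈ 64.893 ≈ 64.9 km.
Check against D (with the unrounded solution): distance 98.65 ≈ 98.66 km. ✓

(19.0, -76.4, 64.9)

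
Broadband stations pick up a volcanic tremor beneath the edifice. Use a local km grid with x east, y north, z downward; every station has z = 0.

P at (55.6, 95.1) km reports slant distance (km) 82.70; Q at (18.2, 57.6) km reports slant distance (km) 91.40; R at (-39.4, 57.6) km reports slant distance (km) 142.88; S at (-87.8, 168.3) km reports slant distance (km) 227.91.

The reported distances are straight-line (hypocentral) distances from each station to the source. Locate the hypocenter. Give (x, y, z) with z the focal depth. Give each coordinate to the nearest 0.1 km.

(94.1, 39.5, 47.6)

Each station gives a sphere (x−x_i)² + (y−y_i)² + z² = d_i² (stations at z=0).
Subtracting the P sphere from Q and R: z² cancels, leaving linear equations in x and y:
-74.8 x − 75.0 y = -10001.04
-190.0 x − 75.0 y = -20840.65
Solving: x ≈ 94.094, y ≈ 39.504 km (keep extra digits for the depth step; rounded: 94.1, 39.5).
Then from the P sphere: z² = 82.70² − (x − 55.6)² − (y − 95.1)² with x = 94.094, y = 39.504, so z ≈ 47.609 ≈ 47.6 km.
Check against S (with the unrounded solution): distance 227.90 ≈ 227.91 km. ✓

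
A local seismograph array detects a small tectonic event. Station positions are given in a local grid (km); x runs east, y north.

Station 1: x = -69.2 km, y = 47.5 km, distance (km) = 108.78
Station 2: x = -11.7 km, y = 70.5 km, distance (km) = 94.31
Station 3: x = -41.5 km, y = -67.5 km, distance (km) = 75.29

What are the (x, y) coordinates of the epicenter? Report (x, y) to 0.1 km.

Circle about each station: (x + 69.2)² + (y − 47.5)² = 108.78²; (x + 11.7)² + (y − 70.5)² = 94.31²; (x + 41.5)² + (y + 67.5)² = 75.29².
Subtracting the Station 1 equation from the Station 2 and Station 3 equations removes the quadratic terms:
115.0 x + 46.0 y = 1000.96
55.4 x − 230.0 y = 5398.11
Solving the 2×2 system: x ≈ 16.5, y ≈ -19.5 km.

(16.5, -19.5)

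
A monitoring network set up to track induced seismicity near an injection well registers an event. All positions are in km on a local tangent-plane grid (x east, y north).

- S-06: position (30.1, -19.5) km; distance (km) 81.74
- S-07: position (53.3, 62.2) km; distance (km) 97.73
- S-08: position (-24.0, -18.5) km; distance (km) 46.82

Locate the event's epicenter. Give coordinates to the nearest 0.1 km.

Circle about each station: (x − 30.1)² + (y + 19.5)² = 81.74²; (x − 53.3)² + (y − 62.2)² = 97.73²; (x + 24.0)² + (y + 18.5)² = 46.82².
Subtracting the S-06 equation from the S-07 and S-08 equations removes the quadratic terms:
46.4 x + 163.4 y = 2553.74
-108.2 x + 2.0 y = 4121.31
Solving the 2×2 system: x ≈ -37.6, y ≈ 26.3 km.

x ≈ -37.6 km, y ≈ 26.3 km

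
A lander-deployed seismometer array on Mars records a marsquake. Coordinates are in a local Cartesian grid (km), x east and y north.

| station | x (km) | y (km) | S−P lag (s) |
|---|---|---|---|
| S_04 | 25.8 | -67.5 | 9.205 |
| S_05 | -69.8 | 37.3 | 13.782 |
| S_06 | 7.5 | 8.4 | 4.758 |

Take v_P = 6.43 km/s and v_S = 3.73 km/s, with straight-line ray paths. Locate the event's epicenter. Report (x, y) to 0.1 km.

Distance from S−P lag: d = Δt · v_P v_S / (v_P − v_S) = Δt · (6.43·3.73)/(6.43−3.73) ≈ 8.8829·Δt.
So d_S_04 = 81.77, d_S_05 = 122.42, d_S_06 = 42.26 km.
Circle about each station: (x − 25.8)² + (y + 67.5)² = 81.77²; (x + 69.8)² + (y − 37.3)² = 122.42²; (x − 7.5)² + (y − 8.4)² = 42.26².
Subtracting the S_04 equation from the S_05 and S_06 equations removes the quadratic terms:
-191.2 x + 209.6 y = -7258.88
-36.6 x + 151.8 y = -194.65
Solving the 2×2 system: x ≈ 49.7, y ≈ 10.7 km.

x ≈ 49.7 km, y ≈ 10.7 km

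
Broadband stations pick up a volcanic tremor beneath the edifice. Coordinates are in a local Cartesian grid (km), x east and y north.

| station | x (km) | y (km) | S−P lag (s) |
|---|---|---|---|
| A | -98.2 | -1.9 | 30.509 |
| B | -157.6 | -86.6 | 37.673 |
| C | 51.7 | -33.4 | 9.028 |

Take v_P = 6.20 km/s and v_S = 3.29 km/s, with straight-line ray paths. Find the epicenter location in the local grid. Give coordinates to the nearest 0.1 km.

Distance from S−P lag: d = Δt · v_P v_S / (v_P − v_S) = Δt · (6.20·3.29)/(6.20−3.29) ≈ 7.0096·Δt.
So d_A = 213.86, d_B = 264.07, d_C = 63.28 km.
Circle about each station: (x + 98.2)² + (y + 1.9)² = 213.86²; (x + 157.6)² + (y + 86.6)² = 264.07²; (x − 51.7)² + (y + 33.4)² = 63.28².
Subtracting pairs of circle equations eliminates x²+y² and gives linear equations (the radical axes):
-118.8 x − 169.4 y = -1306.40
299.8 x − 63.0 y = 35873.34
Solving the 2×2 system: x ≈ 105.7, y ≈ -66.4 km.

105.7 km east, -66.4 km north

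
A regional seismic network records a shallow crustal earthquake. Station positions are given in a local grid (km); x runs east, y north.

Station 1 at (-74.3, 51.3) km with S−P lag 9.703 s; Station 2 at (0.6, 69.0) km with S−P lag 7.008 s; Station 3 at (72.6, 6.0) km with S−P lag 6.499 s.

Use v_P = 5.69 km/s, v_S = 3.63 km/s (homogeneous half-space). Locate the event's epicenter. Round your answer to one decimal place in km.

(7.8, -0.9)

Distance from S−P lag: d = Δt · v_P v_S / (v_P − v_S) = Δt · (5.69·3.63)/(5.69−3.63) ≈ 10.0266·Δt.
So d_Station 1 = 97.29, d_Station 2 = 70.27, d_Station 3 = 65.16 km.
Circle about each station: (x + 74.3)² + (y − 51.3)² = 97.29²; (x − 0.6)² + (y − 69.0)² = 70.27²; (x − 72.6)² + (y − 6.0)² = 65.16².
Subtracting the Station 1 equation from the Station 2 and Station 3 equations removes the quadratic terms:
149.8 x + 35.4 y = 1136.65
293.8 x − 90.6 y = 2374.10
Solving the 2×2 system: x ≈ 7.8, y ≈ -0.9 km.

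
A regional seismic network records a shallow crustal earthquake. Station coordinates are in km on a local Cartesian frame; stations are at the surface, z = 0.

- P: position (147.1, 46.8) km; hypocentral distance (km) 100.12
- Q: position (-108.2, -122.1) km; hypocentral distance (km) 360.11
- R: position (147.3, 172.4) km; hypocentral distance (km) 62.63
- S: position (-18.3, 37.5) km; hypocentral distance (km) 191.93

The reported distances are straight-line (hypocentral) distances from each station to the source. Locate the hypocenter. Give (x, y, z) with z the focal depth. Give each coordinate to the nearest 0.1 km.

x ≈ 140.3 km, y ≈ 133.9 km, depth ≈ 48.9 km

Each station gives a sphere (x−x_i)² + (y−y_i)² + z² = d_i² (stations at z=0).
Subtracting the P sphere from Q and R: z² cancels, leaving linear equations in x and y:
-510.6 x − 337.8 y = -116868.20
0.4 x + 251.2 y = 33691.90
Solving: x ≈ 140.299, y ≈ 133.900 km (keep extra digits for the depth step; rounded: 140.3, 133.9).
Then from the P sphere: z² = 100.12² − (x − 147.1)² − (y − 46.8)² with x = 140.299, y = 133.900, so z ≈ 48.901 ≈ 48.9 km.
Check against S (with the unrounded solution): distance 191.93 ≈ 191.93 km. ✓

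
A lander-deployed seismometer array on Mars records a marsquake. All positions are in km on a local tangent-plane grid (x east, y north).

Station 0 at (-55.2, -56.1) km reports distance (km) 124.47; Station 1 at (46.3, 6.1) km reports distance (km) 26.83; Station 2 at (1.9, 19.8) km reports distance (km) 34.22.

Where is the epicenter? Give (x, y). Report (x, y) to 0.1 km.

(34.5, 30.2)

Circle about each station: (x + 55.2)² + (y + 56.1)² = 124.47²; (x − 46.3)² + (y − 6.1)² = 26.83²; (x − 1.9)² + (y − 19.8)² = 34.22².
Subtracting the Station 0 equation from the Station 1 and Station 2 equations removes the quadratic terms:
203.0 x + 124.4 y = 10759.58
114.2 x + 151.8 y = 8523.17
Solving the 2×2 system: x ≈ 34.5, y ≈ 30.2 km.
Check against Station 0 (with the unrounded x, y): √((x + 55.2)²+(y + 56.1)²) = 124.47 ≈ 124.47 km. ✓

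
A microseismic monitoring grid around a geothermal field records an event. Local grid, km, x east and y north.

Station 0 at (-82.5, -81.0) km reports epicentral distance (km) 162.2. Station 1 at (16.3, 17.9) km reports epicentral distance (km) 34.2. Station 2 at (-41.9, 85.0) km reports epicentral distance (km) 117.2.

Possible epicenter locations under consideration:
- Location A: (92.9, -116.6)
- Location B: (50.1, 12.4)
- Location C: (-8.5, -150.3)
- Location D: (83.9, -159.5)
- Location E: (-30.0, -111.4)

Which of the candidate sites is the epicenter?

For each candidate, compare |candidate − station| to the reported distance:
Location A: residuals Station 0 16.8, Station 1 120.6, Station 2 125.3 → max 125.3 km
Location B: residuals Station 0 0.0, Station 1 0.0, Station 2 0.0 → max 0.0 km
Location C: residuals Station 0 60.8, Station 1 135.8, Station 2 120.5 → max 135.8 km
Location D: residuals Station 0 21.8, Station 1 155.6, Station 2 157.8 → max 157.8 km
Location E: residuals Station 0 101.5, Station 1 103.1, Station 2 79.6 → max 103.1 km
Only Location B has all residuals ≈ 0.

Location B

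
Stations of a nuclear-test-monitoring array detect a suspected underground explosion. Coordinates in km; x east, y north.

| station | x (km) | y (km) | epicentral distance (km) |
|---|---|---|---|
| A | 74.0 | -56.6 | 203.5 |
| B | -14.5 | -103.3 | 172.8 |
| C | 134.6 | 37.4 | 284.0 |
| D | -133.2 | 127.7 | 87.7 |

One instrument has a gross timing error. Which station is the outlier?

C

Solve using three stations at a time. Using A, B, D (subtract circle equations pairwise → linear system) gives (x, y) ≈ (-101.9, 45.8).
Distances from that point to each station vs reported:
  A: calculated 203.5 vs reported 203.5 → residual 0.0 km
  B: calculated 172.8 vs reported 172.8 → residual 0.0 km
  C: calculated 236.6 vs reported 284.0 → residual 47.4 km
  D: calculated 87.7 vs reported 87.7 → residual 0.0 km
A, B, D are mutually consistent (residuals ≈ 0); C is off by 47.4 km.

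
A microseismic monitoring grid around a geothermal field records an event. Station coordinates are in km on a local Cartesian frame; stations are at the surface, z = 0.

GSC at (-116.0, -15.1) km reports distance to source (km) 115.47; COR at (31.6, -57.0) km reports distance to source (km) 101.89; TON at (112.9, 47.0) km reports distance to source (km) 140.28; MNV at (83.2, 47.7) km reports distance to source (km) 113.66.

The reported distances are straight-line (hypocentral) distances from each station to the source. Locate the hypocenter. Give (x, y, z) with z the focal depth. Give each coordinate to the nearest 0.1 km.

Each station gives a sphere (x−x_i)² + (y−y_i)² + z² = d_i² (stations at z=0).
Subtracting the GSC sphere from COR and TON: z² cancels, leaving linear equations in x and y:
295.2 x − 83.8 y = -6484.70
457.8 x + 124.2 y = -5073.76
Solving: x ≈ -16.402, y ≈ 19.605 km (keep extra digits for the depth step; rounded: -16.4, 19.6).
Then from the GSC sphere: z² = 115.47² − (x + 116.0)² − (y + 15.1)² with x = -16.402, y = 19.605, so z ≈ 47.001 ≈ 47.0 km.

x ≈ -16.4 km, y ≈ 19.6 km, depth ≈ 47.0 km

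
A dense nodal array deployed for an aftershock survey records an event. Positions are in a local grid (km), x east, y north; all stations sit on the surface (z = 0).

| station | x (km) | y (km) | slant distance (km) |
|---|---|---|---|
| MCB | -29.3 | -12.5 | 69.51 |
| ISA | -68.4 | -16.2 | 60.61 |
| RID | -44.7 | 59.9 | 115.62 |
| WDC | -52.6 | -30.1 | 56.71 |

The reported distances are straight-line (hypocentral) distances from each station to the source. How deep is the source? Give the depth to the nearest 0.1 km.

depth ≈ 55.1 km

Each station gives a sphere (x−x_i)² + (y−y_i)² + z² = d_i² (stations at z=0).
Subtracting the MCB sphere from ISA and RID: z² cancels, leaving linear equations in x and y:
-78.2 x − 7.4 y = 5084.33
-30.8 x + 144.8 y = -3964.98
Solving: x ≈ -61.194, y ≈ -40.399 km (keep extra digits for the depth step; rounded: -61.2, -40.4).
Then from the MCB sphere: z² = 69.51² − (x + 29.3)² − (y + 12.5)² with x = -61.194, y = -40.399, so z ≈ 55.100 ≈ 55.1 km.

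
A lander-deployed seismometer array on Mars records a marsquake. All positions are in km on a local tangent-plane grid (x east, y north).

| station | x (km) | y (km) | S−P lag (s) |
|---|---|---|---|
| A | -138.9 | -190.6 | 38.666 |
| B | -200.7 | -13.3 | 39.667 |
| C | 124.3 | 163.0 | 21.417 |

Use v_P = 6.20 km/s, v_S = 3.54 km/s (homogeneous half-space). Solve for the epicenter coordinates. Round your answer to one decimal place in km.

Distance from S−P lag: d = Δt · v_P v_S / (v_P − v_S) = Δt · (6.20·3.54)/(6.20−3.54) ≈ 8.2511·Δt.
So d_A = 319.04, d_B = 327.30, d_C = 176.71 km.
Circle about each station: (x + 138.9)² + (y + 190.6)² = 319.04²; (x + 200.7)² + (y + 13.3)² = 327.30²; (x − 124.3)² + (y − 163.0)² = 176.71².
Subtracting the A equation from the B and C equations removes the quadratic terms:
-123.6 x + 354.6 y = -20502.96
526.4 x + 707.2 y = 56958.02
Solving the 2×2 system: x ≈ 126.6, y ≈ -13.7 km.
Check against A (with the unrounded x, y): √((x + 138.9)²+(y + 190.6)²) = 319.04 ≈ 319.04 km. ✓

(126.6, -13.7)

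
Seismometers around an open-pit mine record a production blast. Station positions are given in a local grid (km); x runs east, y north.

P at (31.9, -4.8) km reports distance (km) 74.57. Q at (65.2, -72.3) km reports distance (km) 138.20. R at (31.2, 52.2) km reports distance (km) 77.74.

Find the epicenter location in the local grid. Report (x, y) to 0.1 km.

(-38.9, 18.6)

Circle about each station: (x − 31.9)² + (y + 4.8)² = 74.57²; (x − 65.2)² + (y + 72.3)² = 138.20²; (x − 31.2)² + (y − 52.2)² = 77.74².
Subtracting the P equation from the Q and R equations removes the quadratic terms:
66.6 x − 135.0 y = -5100.88
-1.4 x + 114.0 y = 2174.81
Solving the 2×2 system: x ≈ -38.9, y ≈ 18.6 km.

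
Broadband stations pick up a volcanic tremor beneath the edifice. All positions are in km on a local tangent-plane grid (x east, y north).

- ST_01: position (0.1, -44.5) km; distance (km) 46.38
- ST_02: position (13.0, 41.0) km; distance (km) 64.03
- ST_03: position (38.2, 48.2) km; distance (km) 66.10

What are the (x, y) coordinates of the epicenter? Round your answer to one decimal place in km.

(38.1, -17.9)

Circle about each station: (x − 0.1)² + (y + 44.5)² = 46.38²; (x − 13.0)² + (y − 41.0)² = 64.03²; (x − 38.2)² + (y − 48.2)² = 66.10².
Subtracting pairs of circle equations eliminates x²+y² and gives linear equations (the radical axes):
25.8 x + 171.0 y = -2079.00
76.2 x + 185.4 y = -415.89
Solving the 2×2 system: x ≈ 38.1, y ≈ -17.9 km.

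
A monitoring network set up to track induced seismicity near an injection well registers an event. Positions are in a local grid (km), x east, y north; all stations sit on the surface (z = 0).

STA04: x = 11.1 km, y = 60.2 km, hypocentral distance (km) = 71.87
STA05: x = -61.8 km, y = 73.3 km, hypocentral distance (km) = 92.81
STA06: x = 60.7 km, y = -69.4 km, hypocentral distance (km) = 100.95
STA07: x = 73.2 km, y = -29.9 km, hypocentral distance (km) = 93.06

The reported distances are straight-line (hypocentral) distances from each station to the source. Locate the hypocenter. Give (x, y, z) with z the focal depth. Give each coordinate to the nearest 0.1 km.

Each station gives a sphere (x−x_i)² + (y−y_i)² + z² = d_i² (stations at z=0).
Subtracting the STA04 sphere from STA05 and STA06: z² cancels, leaving linear equations in x and y:
-145.8 x + 26.2 y = 1996.48
99.2 x − 259.2 y = -272.01
Solving: x ≈ -14.502, y ≈ -4.501 km (keep extra digits for the depth step; rounded: -14.5, -4.5).
Then from the STA04 sphere: z² = 71.87² − (x − 11.1)² − (y − 60.2)² with x = -14.502, y = -4.501, so z ≈ 17.989 ≈ 18.0 km.

(-14.5, -4.5, 18.0)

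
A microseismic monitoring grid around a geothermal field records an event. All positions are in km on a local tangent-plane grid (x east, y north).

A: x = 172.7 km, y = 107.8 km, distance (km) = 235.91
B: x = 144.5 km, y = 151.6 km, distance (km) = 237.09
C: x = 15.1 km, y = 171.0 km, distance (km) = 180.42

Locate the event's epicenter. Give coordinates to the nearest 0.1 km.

(-36.1, -2.0)

Circle about each station: (x − 172.7)² + (y − 107.8)² = 235.91²; (x − 144.5)² + (y − 151.6)² = 237.09²; (x − 15.1)² + (y − 171.0)² = 180.42².
Subtracting pairs of circle equations eliminates x²+y² and gives linear equations (the radical axes):
-56.4 x + 87.6 y = 1858.54
-315.2 x + 126.4 y = 11125.03
Solving the 2×2 system: x ≈ -36.1, y ≈ -2.0 km.
Check against A (with the unrounded x, y): √((x − 172.7)²+(y − 107.8)²) = 235.93 ≈ 235.91 km. ✓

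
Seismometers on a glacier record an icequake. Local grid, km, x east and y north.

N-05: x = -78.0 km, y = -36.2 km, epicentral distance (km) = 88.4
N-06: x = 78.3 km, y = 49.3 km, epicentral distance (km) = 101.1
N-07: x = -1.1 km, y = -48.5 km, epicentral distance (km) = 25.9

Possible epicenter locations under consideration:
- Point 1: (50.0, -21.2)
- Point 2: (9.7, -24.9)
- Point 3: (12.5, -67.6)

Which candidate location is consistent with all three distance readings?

Point 2

For each candidate, compare |candidate − station| to the reported distance:
Point 1: residuals N-05 40.5, N-06 25.1, N-07 32.0 → max 40.5 km
Point 2: residuals N-05 0.0, N-06 0.0, N-07 0.1 → max 0.1 km
Point 3: residuals N-05 7.4, N-06 33.0, N-07 2.5 → max 33.0 km
Only Point 2 has all residuals ≈ 0.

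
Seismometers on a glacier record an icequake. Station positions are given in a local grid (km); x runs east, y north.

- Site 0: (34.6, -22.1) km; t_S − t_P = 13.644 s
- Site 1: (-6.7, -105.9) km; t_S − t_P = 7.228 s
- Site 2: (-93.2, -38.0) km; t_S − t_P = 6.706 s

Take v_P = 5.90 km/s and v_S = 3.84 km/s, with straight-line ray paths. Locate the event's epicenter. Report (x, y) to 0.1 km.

(-86.0, -111.4)

Distance from S−P lag: d = Δt · v_P v_S / (v_P − v_S) = Δt · (5.90·3.84)/(5.90−3.84) ≈ 10.9981·Δt.
So d_Site 0 = 150.06, d_Site 1 = 79.49, d_Site 2 = 73.75 km.
Circle about each station: (x − 34.6)² + (y + 22.1)² = 150.06²; (x + 6.7)² + (y + 105.9)² = 79.49²; (x + 93.2)² + (y + 38.0)² = 73.75².
Subtracting the Site 0 equation from the Site 1 and Site 2 equations removes the quadratic terms:
-82.6 x − 167.6 y = 25773.47
-255.6 x − 31.8 y = 25523.61
Solving the 2×2 system: x ≈ -86.0, y ≈ -111.4 km.
Check against Site 0 (with the unrounded x, y): √((x − 34.6)²+(y + 22.1)²) = 150.06 ≈ 150.06 km. ✓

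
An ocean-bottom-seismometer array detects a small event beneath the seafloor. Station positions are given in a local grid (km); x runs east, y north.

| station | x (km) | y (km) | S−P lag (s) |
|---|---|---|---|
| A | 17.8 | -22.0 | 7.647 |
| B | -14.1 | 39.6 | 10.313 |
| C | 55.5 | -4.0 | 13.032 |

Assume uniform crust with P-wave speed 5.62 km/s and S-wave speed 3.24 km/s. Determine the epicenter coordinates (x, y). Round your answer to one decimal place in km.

Distance from S−P lag: d = Δt · v_P v_S / (v_P − v_S) = Δt · (5.62·3.24)/(5.62−3.24) ≈ 7.6508·Δt.
So d_A = 58.51, d_B = 78.90, d_C = 99.70 km.
Circle about each station: (x − 17.8)² + (y + 22.0)² = 58.51²; (x + 14.1)² + (y − 39.6)² = 78.90²; (x − 55.5)² + (y + 4.0)² = 99.70².
Subtracting pairs of circle equations eliminates x²+y² and gives linear equations (the radical axes):
-63.8 x + 123.2 y = -1835.66
75.4 x + 36.0 y = -4221.26
Solving the 2×2 system: x ≈ -39.2, y ≈ -35.2 km.
Check against A (with the unrounded x, y): √((x − 17.8)²+(y + 22.0)²) = 58.49 ≈ 58.51 km. ✓

x ≈ -39.2 km, y ≈ -35.2 km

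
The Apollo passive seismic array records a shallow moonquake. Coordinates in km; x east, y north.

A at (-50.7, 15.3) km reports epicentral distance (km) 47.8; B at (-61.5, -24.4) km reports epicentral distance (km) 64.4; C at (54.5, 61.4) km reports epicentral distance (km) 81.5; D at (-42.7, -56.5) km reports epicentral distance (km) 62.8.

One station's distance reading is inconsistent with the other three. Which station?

Solve using three stations at a time. Using A, B, C (subtract circle equations pairwise → linear system) gives (x, y) ≈ (-4.1, 4.8).
Distances from that point to each station vs reported:
  A: calculated 47.8 vs reported 47.8 → residual 0.0 km
  B: calculated 64.4 vs reported 64.4 → residual 0.0 km
  C: calculated 81.5 vs reported 81.5 → residual 0.0 km
  D: calculated 72.4 vs reported 62.8 → residual 9.6 km
A, B, C are mutually consistent (residuals ≈ 0); D is off by 9.6 km.

D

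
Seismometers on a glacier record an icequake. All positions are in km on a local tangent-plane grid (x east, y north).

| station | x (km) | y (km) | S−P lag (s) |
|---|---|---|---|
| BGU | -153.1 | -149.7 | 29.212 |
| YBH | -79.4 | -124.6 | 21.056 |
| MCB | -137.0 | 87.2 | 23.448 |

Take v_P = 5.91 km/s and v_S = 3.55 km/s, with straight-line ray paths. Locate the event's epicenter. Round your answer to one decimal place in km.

Distance from S−P lag: d = Δt · v_P v_S / (v_P − v_S) = Δt · (5.91·3.55)/(5.91−3.55) ≈ 8.8900·Δt.
So d_BGU = 259.70, d_YBH = 187.19, d_MCB = 208.45 km.
Circle about each station: (x + 153.1)² + (y + 149.7)² = 259.70²; (x + 79.4)² + (y + 124.6)² = 187.19²; (x + 137.0)² + (y − 87.2)² = 208.45².
Subtracting the BGU equation from the YBH and MCB equations removes the quadratic terms:
147.4 x + 50.2 y = 8383.81
32.2 x + 473.8 y = 4515.83
Solving the 2×2 system: x ≈ 54.9, y ≈ 5.8 km.

x ≈ 54.9 km, y ≈ 5.8 km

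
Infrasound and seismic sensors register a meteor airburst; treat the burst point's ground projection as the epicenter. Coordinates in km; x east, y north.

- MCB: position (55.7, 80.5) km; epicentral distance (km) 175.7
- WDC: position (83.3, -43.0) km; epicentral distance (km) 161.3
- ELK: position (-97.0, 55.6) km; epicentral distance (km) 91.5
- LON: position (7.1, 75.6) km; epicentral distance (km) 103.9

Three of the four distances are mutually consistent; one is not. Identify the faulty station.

LON

Solve using three stations at a time. Using MCB, WDC, ELK (subtract circle equations pairwise → linear system) gives (x, y) ≈ (-77.7, -33.8).
Distances from that point to each station vs reported:
  MCB: calculated 175.7 vs reported 175.7 → residual 0.0 km
  WDC: calculated 161.3 vs reported 161.3 → residual 0.0 km
  ELK: calculated 91.5 vs reported 91.5 → residual 0.0 km
  LON: calculated 138.4 vs reported 103.9 → residual 34.5 km
MCB, WDC, ELK are mutually consistent (residuals ≈ 0); LON is off by 34.5 km.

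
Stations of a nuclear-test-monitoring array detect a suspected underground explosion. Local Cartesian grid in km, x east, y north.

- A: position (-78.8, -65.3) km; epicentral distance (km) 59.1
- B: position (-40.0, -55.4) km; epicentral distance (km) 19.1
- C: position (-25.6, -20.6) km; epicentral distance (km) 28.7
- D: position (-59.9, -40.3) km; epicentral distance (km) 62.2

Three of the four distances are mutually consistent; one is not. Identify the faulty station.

D

Solve using three stations at a time. Using A, B, C (subtract circle equations pairwise → linear system) gives (x, y) ≈ (-22.0, -49.1).
Distances from that point to each station vs reported:
  A: calculated 59.1 vs reported 59.1 → residual 0.0 km
  B: calculated 19.1 vs reported 19.1 → residual 0.0 km
  C: calculated 28.7 vs reported 28.7 → residual 0.0 km
  D: calculated 38.9 vs reported 62.2 → residual 23.3 km
A, B, C are mutually consistent (residuals ≈ 0); D is off by 23.3 km.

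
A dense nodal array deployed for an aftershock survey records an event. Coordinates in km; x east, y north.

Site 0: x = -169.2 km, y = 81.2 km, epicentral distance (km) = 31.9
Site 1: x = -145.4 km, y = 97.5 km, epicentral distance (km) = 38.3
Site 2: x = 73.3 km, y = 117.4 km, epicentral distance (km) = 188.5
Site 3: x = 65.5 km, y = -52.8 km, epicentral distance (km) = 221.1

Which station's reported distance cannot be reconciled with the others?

Solve using three stations at a time. Using Site 1, Site 2, Site 3 (subtract circle equations pairwise → linear system) gives (x, y) ≈ (-111.4, 79.8).
Distances from that point to each station vs reported:
  Site 0: calculated 57.8 vs reported 31.9 → residual 25.9 km
  Site 1: calculated 38.3 vs reported 38.3 → residual 0.0 km
  Site 2: calculated 188.5 vs reported 188.5 → residual 0.0 km
  Site 3: calculated 221.1 vs reported 221.1 → residual 0.0 km
Site 1, Site 2, Site 3 are mutually consistent (residuals ≈ 0); Site 0 is off by 25.9 km.

Site 0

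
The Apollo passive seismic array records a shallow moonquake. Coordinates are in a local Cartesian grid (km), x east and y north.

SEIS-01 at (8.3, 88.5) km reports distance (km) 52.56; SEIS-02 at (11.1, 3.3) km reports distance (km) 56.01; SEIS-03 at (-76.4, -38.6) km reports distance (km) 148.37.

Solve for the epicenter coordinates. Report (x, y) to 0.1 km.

Circle about each station: (x − 8.3)² + (y − 88.5)² = 52.56²; (x − 11.1)² + (y − 3.3)² = 56.01²; (x + 76.4)² + (y + 38.6)² = 148.37².
Subtracting the SEIS-01 equation from the SEIS-02 and SEIS-03 equations removes the quadratic terms:
5.6 x − 170.4 y = -8141.61
-169.4 x − 254.2 y = -19825.32
Solving the 2×2 system: x ≈ 43.2, y ≈ 49.2 km.

x ≈ 43.2 km, y ≈ 49.2 km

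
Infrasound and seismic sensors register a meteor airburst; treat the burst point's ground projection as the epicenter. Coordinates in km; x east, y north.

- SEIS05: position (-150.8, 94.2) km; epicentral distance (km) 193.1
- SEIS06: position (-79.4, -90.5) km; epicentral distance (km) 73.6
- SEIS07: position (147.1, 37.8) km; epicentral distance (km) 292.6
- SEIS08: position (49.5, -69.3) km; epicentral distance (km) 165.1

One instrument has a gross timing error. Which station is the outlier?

Solve using three stations at a time. Using SEIS05, SEIS07, SEIS08 (subtract circle equations pairwise → linear system) gives (x, y) ≈ (-113.5, -95.2).
Distances from that point to each station vs reported:
  SEIS05: calculated 193.0 vs reported 193.1 → residual 0.1 km
  SEIS06: calculated 34.4 vs reported 73.6 → residual 39.2 km
  SEIS07: calculated 292.6 vs reported 292.6 → residual 0.0 km
  SEIS08: calculated 165.0 vs reported 165.1 → residual 0.1 km
SEIS05, SEIS07, SEIS08 are mutually consistent (residuals ≈ 0); SEIS06 is off by 39.2 km.

SEIS06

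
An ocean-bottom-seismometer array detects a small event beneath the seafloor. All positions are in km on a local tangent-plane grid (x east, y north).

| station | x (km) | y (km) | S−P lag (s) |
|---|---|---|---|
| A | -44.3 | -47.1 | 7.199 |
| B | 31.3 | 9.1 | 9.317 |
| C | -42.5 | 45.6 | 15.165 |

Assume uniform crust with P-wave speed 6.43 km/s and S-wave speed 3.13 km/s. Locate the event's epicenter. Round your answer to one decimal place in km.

Distance from S−P lag: d = Δt · v_P v_S / (v_P − v_S) = Δt · (6.43·3.13)/(6.43−3.13) ≈ 6.0988·Δt.
So d_A = 43.90, d_B = 56.82, d_C = 92.49 km.
Circle about each station: (x + 44.3)² + (y + 47.1)² = 43.90²; (x − 31.3)² + (y − 9.1)² = 56.82²; (x + 42.5)² + (y − 45.6)² = 92.49².
Subtracting pairs of circle equations eliminates x²+y² and gives linear equations (the radical axes):
151.2 x + 112.4 y = -4419.70
3.6 x + 185.4 y = -6922.48
Solving the 2×2 system: x ≈ -1.5, y ≈ -37.3 km.
Check against A (with the unrounded x, y): √((x + 44.3)²+(y + 47.1)²) = 43.91 ≈ 43.90 km. ✓

-1.5 km east, -37.3 km north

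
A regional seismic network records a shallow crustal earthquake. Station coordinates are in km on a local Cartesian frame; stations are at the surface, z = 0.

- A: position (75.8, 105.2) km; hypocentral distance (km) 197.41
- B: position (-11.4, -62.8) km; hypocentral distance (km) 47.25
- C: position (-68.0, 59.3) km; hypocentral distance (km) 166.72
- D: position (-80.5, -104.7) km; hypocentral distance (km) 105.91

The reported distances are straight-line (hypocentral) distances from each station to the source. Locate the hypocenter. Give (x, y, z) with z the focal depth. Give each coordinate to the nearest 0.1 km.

Each station gives a sphere (x−x_i)² + (y−y_i)² + z² = d_i² (stations at z=0).
Subtracting the A sphere from B and C: z² cancels, leaving linear equations in x and y:
-174.4 x − 336.0 y = 23999.27
-287.6 x − 91.8 y = 2502.96
Solving: x ≈ 16.895, y ≈ -80.196 km (keep extra digits for the depth step; rounded: 16.9, -80.2).
Then from the A sphere: z² = 197.41² − (x − 75.8)² − (y − 105.2)² with x = 16.895, y = -80.196, so z ≈ 33.604 ≈ 33.6 km.

(16.9, -80.2, 33.6)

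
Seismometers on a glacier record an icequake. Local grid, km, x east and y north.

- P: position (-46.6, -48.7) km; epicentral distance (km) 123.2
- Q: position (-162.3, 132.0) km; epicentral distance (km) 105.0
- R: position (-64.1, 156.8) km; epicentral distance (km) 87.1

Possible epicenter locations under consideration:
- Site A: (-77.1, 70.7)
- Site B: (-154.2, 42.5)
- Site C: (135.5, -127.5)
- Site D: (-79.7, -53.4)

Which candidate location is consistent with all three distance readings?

For each candidate, compare |candidate − station| to the reported distance:
Site A: residuals P 0.0, Q 0.0, R 0.0 → max 0.0 km
Site B: residuals P 17.9, Q 15.1, R 58.4 → max 58.4 km
Site C: residuals P 75.2, Q 290.0, R 260.3 → max 290.0 km
Site D: residuals P 89.8, Q 98.0, R 123.7 → max 123.7 km
Only Site A has all residuals ≈ 0.

Site A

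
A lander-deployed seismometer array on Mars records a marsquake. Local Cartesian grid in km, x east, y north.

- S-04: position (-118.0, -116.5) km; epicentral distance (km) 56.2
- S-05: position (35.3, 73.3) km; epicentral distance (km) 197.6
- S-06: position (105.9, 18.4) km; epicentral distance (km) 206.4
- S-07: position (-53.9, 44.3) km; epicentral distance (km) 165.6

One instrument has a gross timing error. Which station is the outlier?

Solve using three stations at a time. Using S-04, S-05, S-06 (subtract circle equations pairwise → linear system) gives (x, y) ≈ (-65.4, -96.7).
Distances from that point to each station vs reported:
  S-04: calculated 56.2 vs reported 56.2 → residual 0.0 km
  S-05: calculated 197.6 vs reported 197.6 → residual 0.0 km
  S-06: calculated 206.4 vs reported 206.4 → residual 0.0 km
  S-07: calculated 141.5 vs reported 165.6 → residual 24.1 km
S-04, S-05, S-06 are mutually consistent (residuals ≈ 0); S-07 is off by 24.1 km.

S-07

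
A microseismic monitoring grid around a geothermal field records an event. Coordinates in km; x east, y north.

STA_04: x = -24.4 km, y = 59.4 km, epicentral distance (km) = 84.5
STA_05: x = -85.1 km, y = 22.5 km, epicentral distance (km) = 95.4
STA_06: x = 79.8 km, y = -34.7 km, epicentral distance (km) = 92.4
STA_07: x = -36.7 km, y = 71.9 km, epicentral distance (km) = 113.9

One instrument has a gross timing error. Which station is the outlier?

STA_04

Solve using three stations at a time. Using STA_05, STA_06, STA_07 (subtract circle equations pairwise → linear system) gives (x, y) ≈ (-12.5, -39.4).
Distances from that point to each station vs reported:
  STA_04: calculated 99.5 vs reported 84.5 → residual 15.0 km
  STA_05: calculated 95.4 vs reported 95.4 → residual 0.0 km
  STA_06: calculated 92.4 vs reported 92.4 → residual 0.0 km
  STA_07: calculated 113.9 vs reported 113.9 → residual 0.0 km
STA_05, STA_06, STA_07 are mutually consistent (residuals ≈ 0); STA_04 is off by 15.0 km.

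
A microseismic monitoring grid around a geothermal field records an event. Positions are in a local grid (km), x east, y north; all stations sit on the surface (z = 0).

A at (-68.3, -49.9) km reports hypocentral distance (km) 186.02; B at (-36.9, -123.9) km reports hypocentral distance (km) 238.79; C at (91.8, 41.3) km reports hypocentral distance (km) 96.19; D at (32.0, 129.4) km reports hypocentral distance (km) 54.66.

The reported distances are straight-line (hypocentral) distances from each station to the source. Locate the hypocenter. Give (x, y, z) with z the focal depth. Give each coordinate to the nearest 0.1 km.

Each station gives a sphere (x−x_i)² + (y−y_i)² + z² = d_i² (stations at z=0).
Subtracting the A sphere from B and C: z² cancels, leaving linear equations in x and y:
62.8 x − 148.0 y = -12859.30
320.2 x + 182.4 y = 28328.95
Solving: x ≈ 31.390, y ≈ 100.207 km (keep extra digits for the depth step; rounded: 31.4, 100.2).
Then from the A sphere: z² = 186.02² − (x + 68.3)² − (y + 49.9)² with x = 31.390, y = 100.207, so z ≈ 46.187 ≈ 46.2 km.

x ≈ 31.4 km, y ≈ 100.2 km, depth ≈ 46.2 km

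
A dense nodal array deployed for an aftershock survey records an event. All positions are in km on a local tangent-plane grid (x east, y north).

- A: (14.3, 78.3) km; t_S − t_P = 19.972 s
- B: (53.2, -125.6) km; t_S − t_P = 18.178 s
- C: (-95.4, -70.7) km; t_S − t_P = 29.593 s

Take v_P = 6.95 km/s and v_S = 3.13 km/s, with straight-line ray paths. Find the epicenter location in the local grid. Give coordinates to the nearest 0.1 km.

Distance from S−P lag: d = Δt · v_P v_S / (v_P − v_S) = Δt · (6.95·3.13)/(6.95−3.13) ≈ 5.6946·Δt.
So d_A = 113.73, d_B = 103.52, d_C = 168.52 km.
Circle about each station: (x − 14.3)² + (y − 78.3)² = 113.73²; (x − 53.2)² + (y + 125.6)² = 103.52²; (x + 95.4)² + (y + 70.7)² = 168.52².
Subtracting pairs of circle equations eliminates x²+y² and gives linear equations (the radical axes):
77.8 x − 407.8 y = 14488.34
-219.4 x − 298.0 y = -7700.21
Solving the 2×2 system: x ≈ 66.2, y ≈ -22.9 km.
Check against A (with the unrounded x, y): √((x − 14.3)²+(y − 78.3)²) = 113.73 ≈ 113.73 km. ✓

x ≈ 66.2 km, y ≈ -22.9 km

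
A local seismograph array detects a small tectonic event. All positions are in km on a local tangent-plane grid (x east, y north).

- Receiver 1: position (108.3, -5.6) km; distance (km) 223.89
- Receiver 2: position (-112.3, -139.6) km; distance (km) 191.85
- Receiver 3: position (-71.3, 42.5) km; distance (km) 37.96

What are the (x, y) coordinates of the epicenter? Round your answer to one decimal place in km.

(-108.0, 52.2)

Circle about each station: (x − 108.3)² + (y + 5.6)² = 223.89²; (x + 112.3)² + (y + 139.6)² = 191.85²; (x + 71.3)² + (y − 42.5)² = 37.96².
Subtracting the Receiver 1 equation from the Receiver 2 and Receiver 3 equations removes the quadratic terms:
-441.2 x − 268.0 y = 33659.51
-359.2 x + 96.2 y = 43815.46
Solving the 2×2 system: x ≈ -108.0, y ≈ 52.2 km.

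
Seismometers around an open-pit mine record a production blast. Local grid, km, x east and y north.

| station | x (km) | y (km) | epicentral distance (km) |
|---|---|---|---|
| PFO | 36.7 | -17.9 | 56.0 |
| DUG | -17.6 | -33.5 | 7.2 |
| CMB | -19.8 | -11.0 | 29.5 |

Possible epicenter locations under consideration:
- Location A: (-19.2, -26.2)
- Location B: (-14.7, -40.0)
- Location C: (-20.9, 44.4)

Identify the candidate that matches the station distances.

For each candidate, compare |candidate − station| to the reported distance:
Location A: residuals PFO 0.5, DUG 0.3, CMB 14.3 → max 14.3 km
Location B: residuals PFO 0.1, DUG 0.1, CMB 0.1 → max 0.1 km
Location C: residuals PFO 28.8, DUG 70.8, CMB 25.9 → max 70.8 km
Only Location B has all residuals ≈ 0.

Location B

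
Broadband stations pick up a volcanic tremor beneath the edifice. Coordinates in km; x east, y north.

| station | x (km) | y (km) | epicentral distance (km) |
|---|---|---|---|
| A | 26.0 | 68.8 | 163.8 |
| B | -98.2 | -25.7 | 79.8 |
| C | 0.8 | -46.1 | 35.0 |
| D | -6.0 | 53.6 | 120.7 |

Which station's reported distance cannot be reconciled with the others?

A

Solve using three stations at a time. Using B, C, D (subtract circle equations pairwise → linear system) gives (x, y) ≈ (-28.7, -64.9).
Distances from that point to each station vs reported:
  A: calculated 144.5 vs reported 163.8 → residual 19.3 km
  B: calculated 79.8 vs reported 79.8 → residual 0.0 km
  C: calculated 35.0 vs reported 35.0 → residual 0.0 km
  D: calculated 120.7 vs reported 120.7 → residual 0.0 km
B, C, D are mutually consistent (residuals ≈ 0); A is off by 19.3 km.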